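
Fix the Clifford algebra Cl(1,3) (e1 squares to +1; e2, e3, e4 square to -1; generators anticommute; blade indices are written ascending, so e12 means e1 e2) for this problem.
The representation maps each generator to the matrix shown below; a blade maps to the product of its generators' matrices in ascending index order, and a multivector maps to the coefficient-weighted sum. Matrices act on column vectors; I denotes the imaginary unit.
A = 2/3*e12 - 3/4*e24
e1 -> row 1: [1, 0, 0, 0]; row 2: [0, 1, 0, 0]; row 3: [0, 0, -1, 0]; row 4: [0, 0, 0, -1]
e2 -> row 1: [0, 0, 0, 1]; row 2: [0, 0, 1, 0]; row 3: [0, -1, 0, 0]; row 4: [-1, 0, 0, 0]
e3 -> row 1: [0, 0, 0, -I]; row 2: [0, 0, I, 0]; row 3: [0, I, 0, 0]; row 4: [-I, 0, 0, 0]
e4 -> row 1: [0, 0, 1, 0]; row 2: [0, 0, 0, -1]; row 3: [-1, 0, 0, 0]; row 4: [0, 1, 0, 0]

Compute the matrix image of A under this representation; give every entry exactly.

Bivector images (products of the table entries): rho(e12) = rho(e1)rho(e2) = row 1: [0, 0, 0, 1]; row 2: [0, 0, 1, 0]; row 3: [0, 1, 0, 0]; row 4: [1, 0, 0, 0]; rho(e24) = rho(e2)rho(e4) = row 1: [0, 1, 0, 0]; row 2: [-1, 0, 0, 0]; row 3: [0, 0, 0, 1]; row 4: [0, 0, -1, 0].
M = (2/3)*rho(e12) + (-3/4)*rho(e24), summed entrywise:
Answer: row 1: [0, -3/4, 0, 2/3]; row 2: [3/4, 0, 2/3, 0]; row 3: [0, 2/3, 0, -3/4]; row 4: [2/3, 0, 3/4, 0]


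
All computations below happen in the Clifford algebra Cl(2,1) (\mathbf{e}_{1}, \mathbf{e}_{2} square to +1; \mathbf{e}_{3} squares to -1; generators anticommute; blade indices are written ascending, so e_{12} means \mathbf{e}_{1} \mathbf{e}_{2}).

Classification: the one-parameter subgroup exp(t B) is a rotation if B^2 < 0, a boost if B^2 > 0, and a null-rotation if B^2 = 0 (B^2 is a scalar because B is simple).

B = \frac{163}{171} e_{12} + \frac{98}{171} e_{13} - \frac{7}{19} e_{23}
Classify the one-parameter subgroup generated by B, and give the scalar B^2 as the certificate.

B^2 term by term: the squares give (\frac{163}{171})^2*(e_{12})^2 + (\frac{98}{171})^2*(e_{13})^2 + (-\frac{7}{19})^2*(e_{23})^2 = \frac{26569}{29241}*(-1) + \frac{9604}{29241}*(+1) + \frac{49}{361}*(+1) = -\frac{4}{9} (each basis 2-blade squares to minus the product of its generators' squares); cross terms between blades sharing an index anticommute and cancel. So B^2 = -\frac{4}{9}.
Answer: rotation, certificate B^2 = -\frac{4}{9}. Certificate logic: -\frac{4}{9} is a conjugation-invariant scalar, so its sign fixes rotation versus boost versus null-rotation outright.


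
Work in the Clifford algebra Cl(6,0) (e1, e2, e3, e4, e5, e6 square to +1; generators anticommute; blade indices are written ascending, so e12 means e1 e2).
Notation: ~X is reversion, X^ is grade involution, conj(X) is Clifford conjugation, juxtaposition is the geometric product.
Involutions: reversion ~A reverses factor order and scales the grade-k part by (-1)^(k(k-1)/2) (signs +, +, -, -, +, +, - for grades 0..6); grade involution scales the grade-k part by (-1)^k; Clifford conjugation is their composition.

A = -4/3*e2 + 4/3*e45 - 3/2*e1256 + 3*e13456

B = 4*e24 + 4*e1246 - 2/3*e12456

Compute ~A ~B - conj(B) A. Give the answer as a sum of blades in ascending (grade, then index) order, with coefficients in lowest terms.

first term: 19/3*e4 + 2*e23 - 16/3*e25 + 6*e45 - 8/9*e126 + 16/3*e146 + 12*e235 + 16/3*e1256 + 46/9*e1456 - 12*e12356
second term: -19/3*e4 + 2*e23 - 16/3*e25 - 6*e45 - 8/9*e126 - 16/3*e146 - 12*e235 + 16/3*e1256 - 46/9*e1456 + 12*e12356
Answer: 38/3*e4 + 12*e45 + 32/3*e146 + 24*e235 + 92/9*e1456 - 24*e12356


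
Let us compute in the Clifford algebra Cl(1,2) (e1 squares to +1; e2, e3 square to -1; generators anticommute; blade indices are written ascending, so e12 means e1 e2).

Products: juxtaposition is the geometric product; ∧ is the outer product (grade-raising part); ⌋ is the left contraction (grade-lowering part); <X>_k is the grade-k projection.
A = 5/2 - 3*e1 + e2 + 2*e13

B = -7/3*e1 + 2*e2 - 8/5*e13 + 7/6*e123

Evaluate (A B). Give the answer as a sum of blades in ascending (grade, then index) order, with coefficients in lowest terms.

step 1: 9/5 - 35/6*e1 + 8/3*e2 + 142/15*e3 - 11/3*e12 - 17/6*e13 - 7/2*e23 + 31/60*e123
Answer: 9/5 - 35/6*e1 + 8/3*e2 + 142/15*e3 - 11/3*e12 - 17/6*e13 - 7/2*e23 + 31/60*e123


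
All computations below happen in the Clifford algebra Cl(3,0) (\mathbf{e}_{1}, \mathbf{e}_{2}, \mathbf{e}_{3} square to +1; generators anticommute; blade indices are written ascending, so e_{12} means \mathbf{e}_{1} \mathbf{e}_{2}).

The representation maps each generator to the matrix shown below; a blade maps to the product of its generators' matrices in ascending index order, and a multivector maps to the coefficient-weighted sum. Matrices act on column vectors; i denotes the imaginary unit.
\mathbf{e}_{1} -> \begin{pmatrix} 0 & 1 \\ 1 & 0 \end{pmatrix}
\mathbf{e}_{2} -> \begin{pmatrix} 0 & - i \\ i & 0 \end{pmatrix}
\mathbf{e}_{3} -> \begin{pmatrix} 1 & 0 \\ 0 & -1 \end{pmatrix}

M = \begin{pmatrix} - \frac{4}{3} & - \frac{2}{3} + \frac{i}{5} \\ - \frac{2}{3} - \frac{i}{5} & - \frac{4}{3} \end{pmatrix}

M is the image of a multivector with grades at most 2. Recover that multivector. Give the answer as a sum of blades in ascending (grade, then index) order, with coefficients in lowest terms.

Method: 1, rho(e_{1}), rho(e_{2}), rho(e_{3}) form a trace-orthogonal basis of the 2x2 complex matrices (tr(X Y) = 2 if X = Y, else 0), so M = m0*1 + m1*rho(e_{1}) + m2*rho(e_{2}) + m3*rho(e_{3}) with m0 = tr(M)/2 = - \frac{4}{3}, m1 = tr(M rho(e_{1}))/2 = - \frac{2}{3}, m2 = tr(M rho(e_{2}))/2 = - \frac{1}{5}, m3 = tr(M rho(e_{3}))/2 = 0.
Multiplying table entries, the bivector images are rho(e_{12}) = i*rho(e_{3}), rho(e_{13}) = -i*rho(e_{2}), rho(e_{23}) = i*rho(e_{1}); with real blade coefficients the real parts of m0..m3 are the coefficients of 1, e_{1}, e_{2}, e_{3} and the imaginary parts give the bivectors (e_{23}: Im m1, e_{13}: -Im m2, e_{12}: Im m3).
Answer: -\frac{4}{3} - \frac{2}{3} e_{1} - \frac{1}{5} e_{2}


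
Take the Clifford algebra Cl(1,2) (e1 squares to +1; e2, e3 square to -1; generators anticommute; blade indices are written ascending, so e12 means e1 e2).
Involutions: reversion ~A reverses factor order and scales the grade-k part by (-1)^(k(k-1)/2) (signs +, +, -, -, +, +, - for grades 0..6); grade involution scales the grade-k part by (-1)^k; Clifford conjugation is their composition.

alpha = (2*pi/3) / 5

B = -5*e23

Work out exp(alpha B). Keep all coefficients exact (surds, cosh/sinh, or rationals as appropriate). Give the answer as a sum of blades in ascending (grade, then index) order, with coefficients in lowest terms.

B^2 = (-5)^2*(e23)^2 = 25*(-1) = -25 (a basis 2-blade squares to minus the product of its generators' squares).
B^2 = -25 — since the square is negative, the closed form is circular: l = 5, alpha*l = 2*pi/3, so exp(alpha B) = cos(2*pi/3) + (sin(2*pi/3)/5)*B = -1/2 + (sqrt(3)/10)*B.
Answer: -1/2 - sqrt(3)/2*e23


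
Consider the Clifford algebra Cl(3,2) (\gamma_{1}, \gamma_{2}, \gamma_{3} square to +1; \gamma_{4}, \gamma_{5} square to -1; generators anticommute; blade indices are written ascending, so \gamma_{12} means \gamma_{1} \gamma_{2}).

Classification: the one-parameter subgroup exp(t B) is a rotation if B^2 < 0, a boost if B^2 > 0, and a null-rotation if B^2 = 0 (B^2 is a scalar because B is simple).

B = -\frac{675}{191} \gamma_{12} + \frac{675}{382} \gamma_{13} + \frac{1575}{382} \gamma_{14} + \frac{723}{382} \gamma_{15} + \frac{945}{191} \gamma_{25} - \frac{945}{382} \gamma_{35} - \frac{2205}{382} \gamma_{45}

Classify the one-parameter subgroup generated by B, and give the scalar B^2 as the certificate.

B^2 term by term: the squares give (-\frac{675}{191})^2*(\gamma_{12})^2 + (\frac{675}{382})^2*(\gamma_{13})^2 + (\frac{1575}{382})^2*(\gamma_{14})^2 + (\frac{723}{382})^2*(\gamma_{15})^2 + (\frac{945}{191})^2*(\gamma_{25})^2 + (-\frac{945}{382})^2*(\gamma_{35})^2 + (-\frac{2205}{382})^2*(\gamma_{45})^2 = \frac{455625}{36481}*(-1) + \frac{455625}{145924}*(-1) + \frac{2480625}{145924}*(+1) + \frac{522729}{145924}*(+1) + \frac{893025}{36481}*(+1) + \frac{893025}{145924}*(+1) + \frac{4862025}{145924}*(-1) = \frac{9}{4} (each basis 2-blade squares to minus the product of its generators' squares); cross terms between blades sharing an index anticommute and cancel; the commuting (index-disjoint) pairs give grade-4 terms 2*c*c'*(blade product), which cancel blade by blade — \gamma_{1235}: \frac{637875}{36481} - \frac{637875}{36481} = 0; \gamma_{1245}: \frac{1488375}{36481} - \frac{1488375}{36481} = 0; \gamma_{1345}: -\frac{1488375}{72962} + \frac{1488375}{72962} = 0 — confirming B is simple. So B^2 = \frac{9}{4}.
Answer: boost, certificate B^2 = \frac{9}{4}. The scalar \frac{9}{4} is the complete invariant here: its sign names the subgroup type.


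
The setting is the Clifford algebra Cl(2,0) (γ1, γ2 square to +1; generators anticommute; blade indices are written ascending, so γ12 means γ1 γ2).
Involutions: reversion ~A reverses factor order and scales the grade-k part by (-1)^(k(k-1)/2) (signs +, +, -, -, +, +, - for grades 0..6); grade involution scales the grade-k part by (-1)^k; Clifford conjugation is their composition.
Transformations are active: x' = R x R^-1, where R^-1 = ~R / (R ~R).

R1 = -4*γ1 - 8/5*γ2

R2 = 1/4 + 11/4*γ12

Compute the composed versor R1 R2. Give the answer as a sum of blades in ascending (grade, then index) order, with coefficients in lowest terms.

Distribute over the terms of R1 (each basis-blade product reordered to ascending indices, repeated generators contracted through their squares):
(-4*γ1) R2 = -γ1 - 11*γ2
(-8/5*γ2) R2 = 22/5*γ1 - 2/5*γ2
Summing the partial products and collecting blades:
Answer: 17/5*γ1 - 57/5*γ2


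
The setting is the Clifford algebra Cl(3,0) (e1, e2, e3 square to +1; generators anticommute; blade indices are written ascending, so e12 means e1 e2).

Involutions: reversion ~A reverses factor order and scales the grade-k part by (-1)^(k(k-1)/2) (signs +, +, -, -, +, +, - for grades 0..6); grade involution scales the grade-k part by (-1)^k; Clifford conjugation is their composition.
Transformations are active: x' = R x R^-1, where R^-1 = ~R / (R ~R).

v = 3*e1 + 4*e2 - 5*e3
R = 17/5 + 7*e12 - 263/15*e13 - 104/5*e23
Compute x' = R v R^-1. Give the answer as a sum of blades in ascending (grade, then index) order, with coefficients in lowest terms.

~R = 17/5 - 7*e12 + 263/15*e13 + 104/5*e23, and R ~R = 180139/225, so R^-1 = ~R / (180139/225).
R v = 1888/15*e1 + 483/5*e2 + 594/5*e3 - 409/15*e123
Answer: -4875/9481*e1 - 41468/9481*e2 + 52451/9481*e3


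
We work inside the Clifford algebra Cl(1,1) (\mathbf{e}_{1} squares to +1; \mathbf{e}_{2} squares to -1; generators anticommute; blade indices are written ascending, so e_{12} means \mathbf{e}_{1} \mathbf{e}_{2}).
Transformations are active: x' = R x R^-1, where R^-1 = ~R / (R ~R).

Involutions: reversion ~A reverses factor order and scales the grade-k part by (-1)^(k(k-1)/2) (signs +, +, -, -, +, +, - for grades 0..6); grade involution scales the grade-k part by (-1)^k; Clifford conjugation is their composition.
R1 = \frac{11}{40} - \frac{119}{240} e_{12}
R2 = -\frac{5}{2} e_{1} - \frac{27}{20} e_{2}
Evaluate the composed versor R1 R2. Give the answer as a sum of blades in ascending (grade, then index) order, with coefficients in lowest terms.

Distribute over the terms of R1 (each basis-blade product reordered to ascending indices, repeated generators contracted through their squares):
(\frac{11}{40}) R2 = -\frac{11}{16} e_{1} - \frac{297}{800} e_{2}
(-\frac{119}{240} e_{12}) R2 = -\frac{1071}{1600} e_{1} - \frac{119}{96} e_{2}
Summing the partial products and collecting blades:
Answer: -\frac{2171}{1600} e_{1} - \frac{1933}{1200} e_{2}


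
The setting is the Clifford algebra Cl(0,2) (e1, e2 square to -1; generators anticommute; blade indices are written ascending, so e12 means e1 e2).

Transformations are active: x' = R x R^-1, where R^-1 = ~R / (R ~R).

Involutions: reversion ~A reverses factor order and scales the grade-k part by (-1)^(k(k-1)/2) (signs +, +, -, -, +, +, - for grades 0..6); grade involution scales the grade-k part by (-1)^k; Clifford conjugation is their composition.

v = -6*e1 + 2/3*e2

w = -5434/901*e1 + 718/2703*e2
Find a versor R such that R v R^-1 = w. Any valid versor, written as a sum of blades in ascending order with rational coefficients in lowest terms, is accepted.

Why this works: both vectors square to -328/9, so q(v) = q(w) and R = v + w = -10840/901*e1 + 840/901*e2 carries v to w — its own direction survives, the complement (v - w)/2 flips.
Answer: -10840/901*e1 + 840/901*e2


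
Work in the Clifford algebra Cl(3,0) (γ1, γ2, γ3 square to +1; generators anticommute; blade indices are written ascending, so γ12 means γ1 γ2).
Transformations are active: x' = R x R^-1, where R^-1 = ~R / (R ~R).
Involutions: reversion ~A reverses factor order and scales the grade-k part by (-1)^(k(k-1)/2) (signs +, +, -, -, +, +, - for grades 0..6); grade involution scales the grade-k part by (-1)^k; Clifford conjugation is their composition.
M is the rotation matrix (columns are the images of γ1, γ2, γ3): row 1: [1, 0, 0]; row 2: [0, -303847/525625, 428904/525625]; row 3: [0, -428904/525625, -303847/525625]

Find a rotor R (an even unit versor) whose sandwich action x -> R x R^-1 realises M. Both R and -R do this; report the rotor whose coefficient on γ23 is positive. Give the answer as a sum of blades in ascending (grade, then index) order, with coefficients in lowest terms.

Method: write R = a + b12*γ12 + b13*γ13 + b23*γ23 with a^2 + b12^2 + b13^2 + b23^2 = 1 (so R^-1 = ~R). Expanding the columns R e_j ~R gives tr M = 4a^2 - 1 and, from the antisymmetric part, M21 - M12 = -4a*b12, M13 - M31 = 4a*b13, M32 - M23 = -4a*b23.
Here tr M = -82069/525625, so a^2 = (1 + tr M)/4 = 110889/525625 and a = ±333/725. Taking a = 333/725: M21 - M12 = 0, M13 - M31 = 0, M32 - M23 = -857808/525625, giving b12 = 0, b13 = 0, b23 = 644/725, i.e. R = 333/725 + 644/725*γ23.
Its γ23 coefficient is already positive.
Answer: 333/725 + 644/725*γ23. Recall the cover is two-to-one: with M of trace -82069/525625, both preimages act alike, and the stated γ23 sign chooses the sheet.


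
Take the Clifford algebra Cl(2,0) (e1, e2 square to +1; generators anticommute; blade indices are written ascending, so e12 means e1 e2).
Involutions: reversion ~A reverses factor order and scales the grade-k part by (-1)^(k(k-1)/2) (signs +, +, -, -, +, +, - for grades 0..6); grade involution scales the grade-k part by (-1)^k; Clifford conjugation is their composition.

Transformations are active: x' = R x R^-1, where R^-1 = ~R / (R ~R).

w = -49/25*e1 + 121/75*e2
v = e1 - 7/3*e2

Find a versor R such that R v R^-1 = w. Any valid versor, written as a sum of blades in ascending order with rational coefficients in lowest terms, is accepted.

R = v + w = -24/25*e1 - 18/25*e2 works: the equal norms (58/9) guarantee its sandwich swaps v into w.
Answer: -24/25*e1 - 18/25*e2


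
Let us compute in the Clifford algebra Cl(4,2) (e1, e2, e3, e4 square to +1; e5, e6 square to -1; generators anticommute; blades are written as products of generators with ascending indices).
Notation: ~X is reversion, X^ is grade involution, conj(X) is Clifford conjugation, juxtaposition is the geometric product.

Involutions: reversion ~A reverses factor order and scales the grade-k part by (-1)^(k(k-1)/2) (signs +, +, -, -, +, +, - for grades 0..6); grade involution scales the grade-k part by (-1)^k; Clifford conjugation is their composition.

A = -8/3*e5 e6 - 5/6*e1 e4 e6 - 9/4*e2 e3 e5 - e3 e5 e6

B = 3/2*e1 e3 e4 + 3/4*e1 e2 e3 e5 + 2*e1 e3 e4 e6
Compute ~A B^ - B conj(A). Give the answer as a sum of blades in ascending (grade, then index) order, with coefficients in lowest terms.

first term: -27/16*e1 + 5/3*e3 + 5/4*e3 e6 + 3/4*e1 e2 e6 + 2*e1 e4 e5 + 2*e1 e2 e3 e6 + 27/8*e1 e2 e4 e5 - 16/3*e1 e3 e4 e5 + 3/2*e1 e4 e5 e6 - 9/2*e1 e2 e4 e5 e6 - 4*e1 e3 e4 e5 e6 - 5/8*e2 e3 e4 e5 e6
second term: -27/16*e1 + 5/3*e3 - 5/4*e3 e6 - 3/4*e1 e2 e6 - 2*e1 e4 e5 - 2*e1 e2 e3 e6 + 27/8*e1 e2 e4 e5 + 16/3*e1 e3 e4 e5 + 3/2*e1 e4 e5 e6 - 9/2*e1 e2 e4 e5 e6 + 4*e1 e3 e4 e5 e6 - 5/8*e2 e3 e4 e5 e6
Answer: 5/2*e3 e6 + 3/2*e1 e2 e6 + 4*e1 e4 e5 + 4*e1 e2 e3 e6 - 32/3*e1 e3 e4 e5 - 8*e1 e3 e4 e5 e6


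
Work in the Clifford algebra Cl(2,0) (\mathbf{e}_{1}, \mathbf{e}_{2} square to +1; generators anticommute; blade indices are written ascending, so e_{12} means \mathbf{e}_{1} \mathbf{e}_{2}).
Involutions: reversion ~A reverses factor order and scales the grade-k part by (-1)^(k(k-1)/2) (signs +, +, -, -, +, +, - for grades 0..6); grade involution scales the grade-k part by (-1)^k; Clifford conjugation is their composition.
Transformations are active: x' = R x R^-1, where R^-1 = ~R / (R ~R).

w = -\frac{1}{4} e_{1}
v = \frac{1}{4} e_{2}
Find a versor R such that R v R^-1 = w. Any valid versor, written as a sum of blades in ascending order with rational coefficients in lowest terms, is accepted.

Key observation: q(v) = q(w) = \frac{1}{16} (sandwiches preserve the norm), so R = v + w = -\frac{1}{4} e_{1} + \frac{1}{4} e_{2} works whenever it is invertible — the component of v along it is kept and (v - w)/2 reverses, sending v to w.
Answer: -\frac{1}{4} e_{1} + \frac{1}{4} e_{2}


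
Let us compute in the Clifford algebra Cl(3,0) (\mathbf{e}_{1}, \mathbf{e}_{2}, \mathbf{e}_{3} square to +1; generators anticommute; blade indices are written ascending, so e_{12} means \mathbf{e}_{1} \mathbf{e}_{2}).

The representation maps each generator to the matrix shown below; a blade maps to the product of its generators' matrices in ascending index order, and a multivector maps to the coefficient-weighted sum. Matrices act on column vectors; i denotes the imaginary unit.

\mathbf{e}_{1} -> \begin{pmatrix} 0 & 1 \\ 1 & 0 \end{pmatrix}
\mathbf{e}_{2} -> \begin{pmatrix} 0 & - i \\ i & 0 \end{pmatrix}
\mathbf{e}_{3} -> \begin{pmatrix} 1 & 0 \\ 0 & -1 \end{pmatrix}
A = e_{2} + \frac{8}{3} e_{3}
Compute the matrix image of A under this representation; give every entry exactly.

M = (1)*rho(e_{2}) + (\frac{8}{3})*rho(e_{3}), summed entrywise:
Answer: \begin{pmatrix} \frac{8}{3} & - i \\ i & - \frac{8}{3} \end{pmatrix}


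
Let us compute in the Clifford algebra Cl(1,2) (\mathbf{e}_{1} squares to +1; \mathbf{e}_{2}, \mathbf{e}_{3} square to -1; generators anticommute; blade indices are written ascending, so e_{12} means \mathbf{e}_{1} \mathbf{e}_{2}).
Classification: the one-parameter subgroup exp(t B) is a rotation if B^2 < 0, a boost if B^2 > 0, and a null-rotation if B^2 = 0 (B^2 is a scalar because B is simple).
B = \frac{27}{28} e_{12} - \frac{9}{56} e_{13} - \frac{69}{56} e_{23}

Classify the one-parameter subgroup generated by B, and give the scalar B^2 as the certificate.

B^2 term by term: the squares give (\frac{27}{28})^2*(e_{12})^2 + (-\frac{9}{56})^2*(e_{13})^2 + (-\frac{69}{56})^2*(e_{23})^2 = \frac{729}{784}*(+1) + \frac{81}{3136}*(+1) + \frac{4761}{3136}*(-1) = -\frac{9}{16} (each basis 2-blade squares to minus the product of its generators' squares); cross terms between blades sharing an index anticommute and cancel. So B^2 = -\frac{9}{16}.
Answer: rotation, certificate B^2 = -\frac{9}{16}. Check the certificate: B^2 = -\frac{9}{16}, and that sign is decisive whatever form B takes.


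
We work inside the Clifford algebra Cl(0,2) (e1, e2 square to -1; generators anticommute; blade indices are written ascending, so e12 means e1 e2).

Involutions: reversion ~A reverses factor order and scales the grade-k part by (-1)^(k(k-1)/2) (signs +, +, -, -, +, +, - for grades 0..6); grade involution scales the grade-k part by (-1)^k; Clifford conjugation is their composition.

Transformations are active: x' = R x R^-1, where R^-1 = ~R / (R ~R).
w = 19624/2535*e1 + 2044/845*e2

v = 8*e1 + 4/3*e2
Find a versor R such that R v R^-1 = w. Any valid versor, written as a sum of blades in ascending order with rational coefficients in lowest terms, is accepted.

Reasoning: v^2 = w^2 = -592/9 since conjugation preserves the quadratic form; R = v + w = 39904/2535*e1 + 9512/2535*e2 is then valid when invertible, keeping its own part and reversing (v - w)/2.
Answer: 39904/2535*e1 + 9512/2535*e2


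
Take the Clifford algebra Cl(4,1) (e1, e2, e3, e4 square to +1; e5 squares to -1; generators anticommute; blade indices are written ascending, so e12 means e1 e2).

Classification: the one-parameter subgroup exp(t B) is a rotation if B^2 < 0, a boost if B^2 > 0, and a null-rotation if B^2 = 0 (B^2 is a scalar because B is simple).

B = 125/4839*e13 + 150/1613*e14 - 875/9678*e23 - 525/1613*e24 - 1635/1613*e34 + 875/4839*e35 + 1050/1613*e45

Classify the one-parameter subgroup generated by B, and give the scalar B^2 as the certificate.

B^2 term by term: the squares give (125/4839)^2*(e13)^2 + (150/1613)^2*(e14)^2 + (-875/9678)^2*(e23)^2 + (-525/1613)^2*(e24)^2 + (-1635/1613)^2*(e34)^2 + (875/4839)^2*(e35)^2 + (1050/1613)^2*(e45)^2 = 15625/23415921*(-1) + 22500/2601769*(-1) + 765625/93663684*(-1) + 275625/2601769*(-1) + 2673225/2601769*(-1) + 765625/23415921*(+1) + 1102500/2601769*(+1) = -25/36 (each basis 2-blade squares to minus the product of its generators' squares); cross terms between blades sharing an index anticommute and cancel; the commuting (index-disjoint) pairs give grade-4 terms 2*c*c'*(blade product), which cancel blade by blade — e1234: 43750/2601769 - 43750/2601769 = 0; e1345: 87500/2601769 - 87500/2601769 = 0; e2345: -306250/2601769 + 306250/2601769 = 0 — confirming B is simple. So B^2 = -25/36.
Answer: rotation, certificate B^2 = -25/36. Note: conjugating B changes its blade decomposition but never the scalar B^2 = -25/36, whose sign settles the classification.


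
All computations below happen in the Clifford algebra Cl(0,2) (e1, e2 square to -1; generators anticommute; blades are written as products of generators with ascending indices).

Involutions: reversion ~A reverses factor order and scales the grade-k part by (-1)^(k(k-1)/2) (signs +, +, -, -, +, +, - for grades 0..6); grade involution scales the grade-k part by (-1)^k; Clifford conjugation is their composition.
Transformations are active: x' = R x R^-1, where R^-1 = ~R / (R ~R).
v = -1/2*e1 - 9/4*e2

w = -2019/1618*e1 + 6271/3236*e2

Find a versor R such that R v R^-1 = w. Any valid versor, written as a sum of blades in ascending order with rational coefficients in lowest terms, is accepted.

Here q(v) = q(w) = -85/16; the classical choice R = v + w = -1414/809*e1 - 505/1618*e2 then realises v -> w under the sandwich.
Answer: -1414/809*e1 - 505/1618*e2


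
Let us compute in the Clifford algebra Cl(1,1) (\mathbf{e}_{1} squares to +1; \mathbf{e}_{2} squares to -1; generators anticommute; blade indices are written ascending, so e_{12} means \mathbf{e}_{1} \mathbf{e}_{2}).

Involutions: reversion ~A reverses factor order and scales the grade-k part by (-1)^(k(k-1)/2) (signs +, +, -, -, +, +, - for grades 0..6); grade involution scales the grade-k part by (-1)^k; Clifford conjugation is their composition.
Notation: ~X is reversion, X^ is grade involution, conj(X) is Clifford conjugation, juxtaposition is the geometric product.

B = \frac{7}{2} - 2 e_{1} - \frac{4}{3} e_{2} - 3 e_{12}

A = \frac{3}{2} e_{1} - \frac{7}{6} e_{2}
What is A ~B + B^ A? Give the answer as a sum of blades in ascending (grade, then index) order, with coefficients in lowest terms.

first term: -\frac{41}{9} + \frac{7}{4} e_{1} + \frac{5}{12} e_{2} - \frac{13}{3} e_{12}
second term: \frac{41}{9} + \frac{7}{4} e_{1} + \frac{5}{12} e_{2} - \frac{13}{3} e_{12}
Answer: \frac{7}{2} e_{1} + \frac{5}{6} e_{2} - \frac{26}{3} e_{12}


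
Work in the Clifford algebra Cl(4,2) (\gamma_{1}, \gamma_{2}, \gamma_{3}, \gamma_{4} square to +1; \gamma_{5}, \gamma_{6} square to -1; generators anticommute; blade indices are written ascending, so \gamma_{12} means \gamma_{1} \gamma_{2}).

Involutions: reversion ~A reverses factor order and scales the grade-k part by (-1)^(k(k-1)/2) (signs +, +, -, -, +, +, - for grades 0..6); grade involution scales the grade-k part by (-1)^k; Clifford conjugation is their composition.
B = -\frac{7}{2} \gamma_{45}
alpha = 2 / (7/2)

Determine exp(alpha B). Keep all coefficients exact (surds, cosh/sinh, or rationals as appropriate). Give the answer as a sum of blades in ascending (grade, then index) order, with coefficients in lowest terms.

B^2 = (-\frac{7}{2})^2*(\gamma_{45})^2 = \frac{49}{4}*(+1) = \frac{49}{4} (a basis 2-blade squares to minus the product of its generators' squares).
B^2 = \frac{49}{4} — B^2 > 0, so the exponential closes hyperbolically: l = \frac{7}{2}, alpha*l = 2, so exp(alpha B) = cosh(2) + (sinh(2)/(\frac{7}{2}))*B = \cosh{\left(2 \right)} + (\frac{2 \sinh{\left(2 \right)}}{7})*B.
Answer: \cosh{\left(2 \right)} - \sinh{\left(2 \right)} \gamma_{45}


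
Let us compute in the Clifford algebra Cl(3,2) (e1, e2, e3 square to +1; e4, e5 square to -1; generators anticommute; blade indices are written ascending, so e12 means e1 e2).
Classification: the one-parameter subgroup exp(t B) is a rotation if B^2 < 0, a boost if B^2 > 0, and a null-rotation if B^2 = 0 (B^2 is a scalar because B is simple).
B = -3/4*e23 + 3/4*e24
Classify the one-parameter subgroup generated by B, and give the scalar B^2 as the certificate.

B^2 term by term: the squares give (-3/4)^2*(e23)^2 + (3/4)^2*(e24)^2 = 9/16*(-1) + 9/16*(+1) = 0 (each basis 2-blade squares to minus the product of its generators' squares); cross terms between blades sharing an index anticommute and cancel. So B^2 = 0.
Answer: null-rotation, certificate B^2 = 0. B^2 = 0 is basis-independent, so its sign is the whole story.


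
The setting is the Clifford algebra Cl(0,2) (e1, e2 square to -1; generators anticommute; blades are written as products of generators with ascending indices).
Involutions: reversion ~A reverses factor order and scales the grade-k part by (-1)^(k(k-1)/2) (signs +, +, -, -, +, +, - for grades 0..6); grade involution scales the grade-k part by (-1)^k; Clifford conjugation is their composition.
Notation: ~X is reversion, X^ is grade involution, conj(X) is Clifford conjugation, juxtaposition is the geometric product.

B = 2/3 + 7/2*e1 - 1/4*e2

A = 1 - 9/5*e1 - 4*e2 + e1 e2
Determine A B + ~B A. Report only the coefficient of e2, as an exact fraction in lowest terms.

first term: 179/30 + 51/20*e1 + 7/12*e2 + 907/60*e1 e2
second term: 179/30 + 41/20*e1 - 77/12*e2 - 827/60*e1 e2
Answer: -35/6


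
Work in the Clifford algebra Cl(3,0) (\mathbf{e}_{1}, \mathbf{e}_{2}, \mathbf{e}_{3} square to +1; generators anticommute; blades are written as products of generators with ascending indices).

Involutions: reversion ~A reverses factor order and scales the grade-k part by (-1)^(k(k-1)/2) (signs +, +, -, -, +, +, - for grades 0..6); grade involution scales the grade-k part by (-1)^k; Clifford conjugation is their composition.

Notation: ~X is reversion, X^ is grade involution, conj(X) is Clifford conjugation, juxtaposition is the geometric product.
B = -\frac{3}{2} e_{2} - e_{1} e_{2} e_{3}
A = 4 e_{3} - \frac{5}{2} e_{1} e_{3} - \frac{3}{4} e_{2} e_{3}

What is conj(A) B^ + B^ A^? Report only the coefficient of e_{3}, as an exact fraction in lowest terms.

first term: -\frac{3}{4} e_{1} + \frac{5}{2} e_{2} - \frac{9}{8} e_{3} - 4 e_{1} e_{2} + 6 e_{2} e_{3} - \frac{15}{4} e_{1} e_{2} e_{3}
second term: \frac{3}{4} e_{1} - \frac{5}{2} e_{2} - \frac{9}{8} e_{3} - 4 e_{1} e_{2} - 6 e_{2} e_{3} + \frac{15}{4} e_{1} e_{2} e_{3}
Answer: -\frac{9}{4}


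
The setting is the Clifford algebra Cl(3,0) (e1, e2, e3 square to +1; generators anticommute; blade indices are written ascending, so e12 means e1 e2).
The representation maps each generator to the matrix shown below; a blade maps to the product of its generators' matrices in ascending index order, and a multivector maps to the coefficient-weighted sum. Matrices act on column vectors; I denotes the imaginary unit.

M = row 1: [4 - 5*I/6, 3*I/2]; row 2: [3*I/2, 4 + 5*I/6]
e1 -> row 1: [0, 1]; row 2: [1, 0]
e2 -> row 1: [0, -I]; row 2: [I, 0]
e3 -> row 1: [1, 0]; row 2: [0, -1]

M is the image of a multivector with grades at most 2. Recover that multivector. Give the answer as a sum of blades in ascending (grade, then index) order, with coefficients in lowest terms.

Method: 1, rho(e1), rho(e2), rho(e3) form a trace-orthogonal basis of the 2x2 complex matrices (tr(X Y) = 2 if X = Y, else 0), so M = m0*1 + m1*rho(e1) + m2*rho(e2) + m3*rho(e3) with m0 = tr(M)/2 = 4, m1 = tr(M rho(e1))/2 = 3*I/2, m2 = tr(M rho(e2))/2 = 0, m3 = tr(M rho(e3))/2 = -5*I/6.
Multiplying table entries, the bivector images are rho(e12) = I*rho(e3), rho(e13) = -I*rho(e2), rho(e23) = I*rho(e1); with real blade coefficients the real parts of m0..m3 are the coefficients of 1, e1, e2, e3 and the imaginary parts give the bivectors (e23: Im m1, e13: -Im m2, e12: Im m3).
Answer: 4 - 5/6*e12 + 3/2*e23


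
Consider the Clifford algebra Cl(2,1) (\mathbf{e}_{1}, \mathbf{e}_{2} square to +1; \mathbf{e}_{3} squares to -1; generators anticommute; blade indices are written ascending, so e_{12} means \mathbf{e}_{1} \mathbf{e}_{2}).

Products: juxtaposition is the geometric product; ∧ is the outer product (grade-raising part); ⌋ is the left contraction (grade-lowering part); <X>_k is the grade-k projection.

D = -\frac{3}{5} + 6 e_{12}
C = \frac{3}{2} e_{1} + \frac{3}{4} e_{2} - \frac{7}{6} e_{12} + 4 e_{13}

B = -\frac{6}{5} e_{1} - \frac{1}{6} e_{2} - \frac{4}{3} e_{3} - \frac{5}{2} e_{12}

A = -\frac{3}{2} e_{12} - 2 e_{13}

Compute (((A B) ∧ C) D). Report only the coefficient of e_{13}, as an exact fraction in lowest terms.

step 1: -\frac{15}{4} - \frac{29}{12} e_{1} - \frac{9}{5} e_{2} - \frac{12}{5} e_{3} + 5 e_{23} + \frac{5}{3} e_{123}
step 2: -\frac{45}{8} e_{1} - \frac{45}{16} e_{2} + \frac{421}{80} e_{12} - \frac{57}{5} e_{13} + \frac{9}{5} e_{23} + \frac{35}{2} e_{123}
step 3: -\frac{1263}{40} + \frac{81}{4} e_{1} - \frac{513}{16} e_{2} - 105 e_{3} - \frac{1263}{400} e_{12} - \frac{99}{25} e_{13} - \frac{1737}{25} e_{23} - \frac{21}{2} e_{123}
Answer: -\frac{99}{25}


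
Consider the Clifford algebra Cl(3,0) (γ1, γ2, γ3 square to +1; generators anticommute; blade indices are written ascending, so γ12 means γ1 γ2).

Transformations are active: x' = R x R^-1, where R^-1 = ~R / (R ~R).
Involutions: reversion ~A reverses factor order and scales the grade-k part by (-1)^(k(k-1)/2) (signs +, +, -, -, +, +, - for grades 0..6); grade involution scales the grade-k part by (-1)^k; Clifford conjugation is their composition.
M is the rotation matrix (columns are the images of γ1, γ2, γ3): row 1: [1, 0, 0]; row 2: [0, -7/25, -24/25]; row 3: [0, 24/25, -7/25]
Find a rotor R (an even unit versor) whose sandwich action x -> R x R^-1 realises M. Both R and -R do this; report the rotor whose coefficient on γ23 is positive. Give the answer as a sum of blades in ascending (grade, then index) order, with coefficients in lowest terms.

Method: write R = a + b12*γ12 + b13*γ13 + b23*γ23 with a^2 + b12^2 + b13^2 + b23^2 = 1 (so R^-1 = ~R). Expanding the columns R e_j ~R gives tr M = 4a^2 - 1 and, from the antisymmetric part, M21 - M12 = -4a*b12, M13 - M31 = 4a*b13, M32 - M23 = -4a*b23.
Here tr M = 11/25, so a^2 = (1 + tr M)/4 = 9/25 and a = ±3/5. Taking a = 3/5: M21 - M12 = 0, M13 - M31 = 0, M32 - M23 = 48/25, giving b12 = 0, b13 = 0, b23 = -4/5, i.e. R = 3/5 - 4/5*γ23.
Its γ23 coefficient is negative, so report the other preimage -R.
Answer: -3/5 + 4/5*γ23. Sheet selection: the two-to-one cover makes ±R indistinguishable at the matrix level (trace 11/25), so uniqueness comes from the required sign on γ23.


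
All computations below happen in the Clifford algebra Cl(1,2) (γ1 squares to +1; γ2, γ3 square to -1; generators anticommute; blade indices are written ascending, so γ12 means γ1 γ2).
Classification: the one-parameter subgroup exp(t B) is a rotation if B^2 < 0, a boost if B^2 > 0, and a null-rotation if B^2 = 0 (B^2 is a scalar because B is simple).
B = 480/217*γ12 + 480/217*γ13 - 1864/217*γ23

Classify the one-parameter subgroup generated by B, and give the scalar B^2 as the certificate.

B^2 term by term: the squares give (480/217)^2*(γ12)^2 + (480/217)^2*(γ13)^2 + (-1864/217)^2*(γ23)^2 = 230400/47089*(+1) + 230400/47089*(+1) + 3474496/47089*(-1) = -64 (each basis 2-blade squares to minus the product of its generators' squares); cross terms between blades sharing an index anticommute and cancel. So B^2 = -64.
Answer: rotation, certificate B^2 = -64. Key observation: B^2 = -64 is a conjugation invariant, so its sign decides the class regardless of the surface form of B.


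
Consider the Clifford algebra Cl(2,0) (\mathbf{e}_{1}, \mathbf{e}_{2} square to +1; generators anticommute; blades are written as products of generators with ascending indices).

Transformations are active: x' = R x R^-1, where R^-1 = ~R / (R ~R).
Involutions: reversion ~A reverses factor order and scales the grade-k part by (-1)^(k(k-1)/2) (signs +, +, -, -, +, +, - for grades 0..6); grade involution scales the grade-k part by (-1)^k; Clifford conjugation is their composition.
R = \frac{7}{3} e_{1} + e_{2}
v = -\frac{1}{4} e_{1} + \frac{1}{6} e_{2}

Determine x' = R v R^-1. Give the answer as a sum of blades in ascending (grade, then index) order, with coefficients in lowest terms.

~R = \frac{7}{3} e_{1} + e_{2}, and R ~R = \frac{58}{9}, so R^-1 = ~R / (\frac{58}{9}).
R v = -\frac{5}{12} + \frac{23}{36} e_{1} e_{2}
Answer: -\frac{3}{58} e_{1} - \frac{103}{348} e_{2}


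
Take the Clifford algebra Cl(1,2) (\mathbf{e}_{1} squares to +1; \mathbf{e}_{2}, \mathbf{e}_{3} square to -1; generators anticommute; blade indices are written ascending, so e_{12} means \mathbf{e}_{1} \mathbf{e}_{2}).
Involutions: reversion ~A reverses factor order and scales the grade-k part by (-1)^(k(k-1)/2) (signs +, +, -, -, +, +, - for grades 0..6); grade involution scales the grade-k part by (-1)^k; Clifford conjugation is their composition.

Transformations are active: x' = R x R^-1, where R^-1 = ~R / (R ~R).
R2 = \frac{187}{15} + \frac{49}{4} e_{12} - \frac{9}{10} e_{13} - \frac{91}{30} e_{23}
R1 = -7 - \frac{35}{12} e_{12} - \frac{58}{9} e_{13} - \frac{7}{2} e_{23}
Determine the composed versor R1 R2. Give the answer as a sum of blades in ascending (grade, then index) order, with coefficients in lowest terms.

Distribute over the terms of R1 (each basis-blade product reordered to ascending indices, repeated generators contracted through their squares):
(-7) R2 = -\frac{1309}{15} - \frac{343}{4} e_{12} + \frac{63}{10} e_{13} + \frac{637}{30} e_{23}
(-\frac{35}{12} e_{12}) R2 = -\frac{1715}{48} - \frac{1309}{36} e_{12} - \frac{637}{72} e_{13} - \frac{21}{8} e_{23}
(-\frac{58}{9} e_{13}) R2 = \frac{29}{5} + \frac{2639}{135} e_{12} - \frac{10846}{135} e_{13} - \frac{1421}{18} e_{23}
(-\frac{7}{2} e_{23}) R2 = -\frac{637}{60} - \frac{63}{20} e_{12} - \frac{343}{8} e_{13} - \frac{1309}{30} e_{23}
Summing the partial products and collecting blades:
Answer: -\frac{2045}{16} - \frac{11417}{108} e_{12} - \frac{16978}{135} e_{13} - \frac{37429}{360} e_{23}


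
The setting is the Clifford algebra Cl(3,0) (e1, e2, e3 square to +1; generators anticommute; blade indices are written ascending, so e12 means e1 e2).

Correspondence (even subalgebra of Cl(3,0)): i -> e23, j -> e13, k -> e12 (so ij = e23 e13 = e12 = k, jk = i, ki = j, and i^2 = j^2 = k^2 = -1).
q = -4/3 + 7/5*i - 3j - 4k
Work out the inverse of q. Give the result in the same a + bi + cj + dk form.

In blades: q = -4/3 - 4*e12 - 3*e13 + 7/5*e23.
With qbar = -4/3 + 4*e12 + 3*e13 - 7/5*e23 (scalar fixed, mapped units negated), q qbar = 6466/225 (the sum of squared coefficients), so q^-1 = qbar / (6466/225) = -150/3233 + 450/3233*e12 + 675/6466*e13 - 315/6466*e23; translating back:
Answer: -150/3233 - 315/6466*i + 675/6466*j + 450/3233*k


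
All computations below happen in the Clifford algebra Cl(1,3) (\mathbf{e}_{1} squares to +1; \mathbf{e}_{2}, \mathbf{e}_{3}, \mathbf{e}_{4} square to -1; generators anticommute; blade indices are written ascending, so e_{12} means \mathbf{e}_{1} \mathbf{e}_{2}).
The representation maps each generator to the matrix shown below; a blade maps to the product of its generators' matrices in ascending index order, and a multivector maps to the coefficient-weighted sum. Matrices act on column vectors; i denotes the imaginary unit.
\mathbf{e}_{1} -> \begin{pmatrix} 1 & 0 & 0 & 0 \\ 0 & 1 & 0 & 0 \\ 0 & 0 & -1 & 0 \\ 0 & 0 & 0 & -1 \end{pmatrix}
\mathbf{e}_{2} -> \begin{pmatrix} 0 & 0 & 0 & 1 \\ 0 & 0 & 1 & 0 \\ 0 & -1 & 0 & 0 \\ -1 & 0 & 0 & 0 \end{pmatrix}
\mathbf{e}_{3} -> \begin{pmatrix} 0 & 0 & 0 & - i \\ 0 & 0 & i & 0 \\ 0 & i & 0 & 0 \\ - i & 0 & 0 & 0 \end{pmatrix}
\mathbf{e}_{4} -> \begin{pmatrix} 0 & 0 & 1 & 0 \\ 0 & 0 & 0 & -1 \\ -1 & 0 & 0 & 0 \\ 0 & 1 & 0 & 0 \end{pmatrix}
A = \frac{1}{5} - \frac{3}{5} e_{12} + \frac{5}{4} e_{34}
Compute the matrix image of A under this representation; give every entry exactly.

Bivector images (products of the table entries): rho(e_{12}) = rho(\mathbf{e}_{1})rho(\mathbf{e}_{2}) = \begin{pmatrix} 0 & 0 & 0 & 1 \\ 0 & 0 & 1 & 0 \\ 0 & 1 & 0 & 0 \\ 1 & 0 & 0 & 0 \end{pmatrix}; rho(e_{34}) = rho(\mathbf{e}_{3})rho(\mathbf{e}_{4}) = \begin{pmatrix} 0 & - i & 0 & 0 \\ - i & 0 & 0 & 0 \\ 0 & 0 & 0 & - i \\ 0 & 0 & - i & 0 \end{pmatrix}.
M = (\frac{1}{5})*1 + (-\frac{3}{5})*rho(e_{12}) + (\frac{5}{4})*rho(e_{34}), summed entrywise (1 is the identity matrix):
Answer: \begin{pmatrix} \frac{1}{5} & - \frac{5 i}{4} & 0 & - \frac{3}{5} \\ - \frac{5 i}{4} & \frac{1}{5} & - \frac{3}{5} & 0 \\ 0 & - \frac{3}{5} & \frac{1}{5} & - \frac{5 i}{4} \\ - \frac{3}{5} & 0 & - \frac{5 i}{4} & \frac{1}{5} \end{pmatrix}


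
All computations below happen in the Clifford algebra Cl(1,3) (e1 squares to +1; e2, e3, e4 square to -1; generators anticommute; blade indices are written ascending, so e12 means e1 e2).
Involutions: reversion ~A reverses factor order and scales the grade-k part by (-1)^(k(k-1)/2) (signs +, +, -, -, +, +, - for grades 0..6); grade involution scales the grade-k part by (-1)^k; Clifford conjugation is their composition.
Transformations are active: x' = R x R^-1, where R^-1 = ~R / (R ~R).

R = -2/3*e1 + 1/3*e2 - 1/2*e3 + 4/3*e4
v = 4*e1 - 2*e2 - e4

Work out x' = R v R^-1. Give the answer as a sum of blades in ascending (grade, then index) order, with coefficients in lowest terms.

~R = -2/3*e1 + 1/3*e2 - 1/2*e3 + 4/3*e4, and R ~R = -61/36, so R^-1 = ~R / (-61/36).
R v = -2/3 + 2*e13 - 14/3*e14 - e23 + 7/3*e24 + 1/2*e34
Answer: -276/61*e1 + 138/61*e2 - 24/61*e3 + 125/61*e4


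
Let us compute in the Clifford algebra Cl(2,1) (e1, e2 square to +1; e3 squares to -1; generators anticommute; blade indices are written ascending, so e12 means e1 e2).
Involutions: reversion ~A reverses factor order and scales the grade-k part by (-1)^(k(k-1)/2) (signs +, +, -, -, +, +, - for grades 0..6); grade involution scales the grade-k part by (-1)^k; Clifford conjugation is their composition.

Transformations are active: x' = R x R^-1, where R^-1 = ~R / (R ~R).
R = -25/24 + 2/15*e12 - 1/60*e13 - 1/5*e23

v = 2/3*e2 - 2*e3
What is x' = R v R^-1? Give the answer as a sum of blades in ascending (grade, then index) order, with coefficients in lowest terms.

~R = -25/24 - 2/15*e12 + 1/60*e13 + 1/5*e23, and R ~R = 15301/14400, so R^-1 = ~R / (15301/14400).
R v = 1/18*e1 - 197/180*e2 + 133/60*e3 - 23/90*e123
Answer: -8/39*e1 + 58/39*e2 - 94/39*e3


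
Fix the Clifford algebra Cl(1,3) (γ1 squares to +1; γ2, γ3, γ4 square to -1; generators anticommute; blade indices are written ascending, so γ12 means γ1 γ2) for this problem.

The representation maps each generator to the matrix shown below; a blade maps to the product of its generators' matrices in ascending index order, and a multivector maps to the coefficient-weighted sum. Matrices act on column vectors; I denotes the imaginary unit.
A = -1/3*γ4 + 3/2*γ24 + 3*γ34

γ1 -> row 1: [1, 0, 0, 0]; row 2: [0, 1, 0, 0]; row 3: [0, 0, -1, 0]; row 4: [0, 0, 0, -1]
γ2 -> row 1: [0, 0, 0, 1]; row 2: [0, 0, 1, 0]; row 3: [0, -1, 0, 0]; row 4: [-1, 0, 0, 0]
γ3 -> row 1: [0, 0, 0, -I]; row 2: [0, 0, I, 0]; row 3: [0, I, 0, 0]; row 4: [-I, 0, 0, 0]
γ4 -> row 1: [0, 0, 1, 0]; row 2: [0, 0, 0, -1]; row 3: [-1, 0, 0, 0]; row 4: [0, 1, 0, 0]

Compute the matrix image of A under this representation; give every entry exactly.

Bivector images (products of the table entries): rho(γ24) = rho(γ2)rho(γ4) = row 1: [0, 1, 0, 0]; row 2: [-1, 0, 0, 0]; row 3: [0, 0, 0, 1]; row 4: [0, 0, -1, 0]; rho(γ34) = rho(γ3)rho(γ4) = row 1: [0, -I, 0, 0]; row 2: [-I, 0, 0, 0]; row 3: [0, 0, 0, -I]; row 4: [0, 0, -I, 0].
M = (-1/3)*rho(γ4) + (3/2)*rho(γ24) + (3)*rho(γ34), summed entrywise:
Answer: row 1: [0, 3/2 - 3*I, -1/3, 0]; row 2: [-3/2 - 3*I, 0, 0, 1/3]; row 3: [1/3, 0, 0, 3/2 - 3*I]; row 4: [0, -1/3, -3/2 - 3*I, 0]
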